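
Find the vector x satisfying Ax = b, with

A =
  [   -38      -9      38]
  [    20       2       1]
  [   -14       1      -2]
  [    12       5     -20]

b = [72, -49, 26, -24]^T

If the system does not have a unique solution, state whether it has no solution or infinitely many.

no solution

Row-reduce:
R1 ← R1 / (-38).
R2 ← R2 − 20·R1.
R3 ← R3 + 14·R1.
R4 ← R4 − 12·R1.
R2 ← R2 / (-52/19).
R1 ← R1 − 9/38·R2.
R3 ← R3 − 82/19·R2.
R4 ← R4 − 41/19·R2.
R3 ← R3 / (445/26).
R1 ← R1 − 85/104·R3.
R2 ← R2 + 399/52·R3.
R4 ← R4 − 445/52·R3.
Row 4 reduces to 0 = -1, a contradiction. The system is inconsistent.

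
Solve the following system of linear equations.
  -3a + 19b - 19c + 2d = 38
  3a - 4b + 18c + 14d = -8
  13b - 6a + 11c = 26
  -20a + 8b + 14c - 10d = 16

a = 0, b = 2, c = 0, d = 0

Row-reduce the augmented matrix:
R1 ← R1 / (-3).
R2 ← R2 − 3·R1.
R3 ← R3 + 6·R1.
R4 ← R4 + 20·R1.
R2 ← R2 / (15).
R1 ← R1 + 19/3·R2.
R3 ← R3 + 25·R2.
R4 ← R4 + 356/3·R2.
R3 ← R3 / (142/3).
R1 ← R1 − 266/45·R3.
R2 ← R2 + 1/15·R3.
R4 ← R4 − 5974/45·R3.
R4 ← R4 / (8450/213).
R1 ← R1 − 694/213·R4.
R2 ← R2 − 78/71·R4.
R3 ← R3 − 34/71·R4.
Reading off the reduced rows gives a = 0, b = 2, c = 0, d = 0.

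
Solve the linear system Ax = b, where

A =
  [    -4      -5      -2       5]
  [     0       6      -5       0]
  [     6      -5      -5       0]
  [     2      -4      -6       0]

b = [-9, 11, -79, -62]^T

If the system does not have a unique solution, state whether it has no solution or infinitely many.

Row-reduce the augmented matrix:
R1 ← R1 / (-4).
R3 ← R3 − 6·R1.
R4 ← R4 − 2·R1.
R2 ← R2 / (6).
R1 ← R1 − 5/4·R2.
R3 ← R3 + 25/2·R2.
R4 ← R4 + 13/2·R2.
R3 ← R3 / (-221/12).
R1 ← R1 − 37/24·R3.
R2 ← R2 + 5/6·R3.
R4 ← R4 + 149/12·R3.
R4 ← R4 / (-565/221).
R1 ← R1 + 275/442·R4.
R2 ← R2 + 75/221·R4.
R3 ← R3 + 90/221·R4.
Reading off the reduced rows gives x_1 = -4, x_2 = 6, x_3 = 5, x_4 = 3.

x_1 = -4, x_2 = 6, x_3 = 5, x_4 = 3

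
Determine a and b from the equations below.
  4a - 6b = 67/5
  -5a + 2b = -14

a = 13/5, b = -1/2

Row-reduce the augmented matrix:
R1 ← R1 / (4).
R2 ← R2 + 5·R1.
R2 ← R2 / (-11/2).
R1 ← R1 + 3/2·R2.
Reading off the reduced rows gives a = 13/5, b = -1/2.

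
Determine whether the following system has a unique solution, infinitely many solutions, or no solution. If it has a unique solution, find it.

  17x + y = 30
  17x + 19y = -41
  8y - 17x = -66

no solution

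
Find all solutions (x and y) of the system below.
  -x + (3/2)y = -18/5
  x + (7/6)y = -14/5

x = 0, y = -12/5

From equation 1: x = 18/5 + 3/2·y.
Substitute into equation 2 and solve: y = -12/5.
Then x = 0.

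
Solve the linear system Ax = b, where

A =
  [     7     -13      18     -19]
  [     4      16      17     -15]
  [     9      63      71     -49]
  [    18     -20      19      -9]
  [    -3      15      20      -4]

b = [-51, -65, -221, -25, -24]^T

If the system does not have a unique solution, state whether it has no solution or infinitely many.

Row-reduce:
R1 ← R1 / (7).
R2 ← R2 − 4·R1.
R3 ← R3 − 9·R1.
R4 ← R4 − 18·R1.
R5 ← R5 + 3·R1.
R2 ← R2 / (164/7).
R1 ← R1 + 13/7·R2.
R3 ← R3 − 558/7·R2.
R4 ← R4 − 94/7·R2.
R5 ← R5 − 66/7·R2.
R3 ← R3 / (2051/82).
R1 ← R1 − 509/164·R3.
R2 ← R2 − 47/164·R3.
R4 ← R4 + 2553/82·R3.
R5 ← R5 − 2051/82·R3.
R4 ← R4 / (59873/2051).
R1 ← R1 + 7149/4102·R4.
R2 ← R2 + 233/4102·R4.
R3 ← R3 + 859/2051·R4.
Row 5 reduces to 0 = 2, a contradiction. The system is inconsistent.

no solution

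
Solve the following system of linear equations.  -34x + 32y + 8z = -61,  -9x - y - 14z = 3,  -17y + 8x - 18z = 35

no solution

Row-reduce:
R1 ← R1 / (-34).
R2 ← R2 + 9·R1.
R3 ← R3 − 8·R1.
R2 ← R2 / (-161/17).
R1 ← R1 + 16/17·R2.
R3 ← R3 + 161/17·R2.
Row 3 reduces to 0 = 3/2, a contradiction. The system is inconsistent.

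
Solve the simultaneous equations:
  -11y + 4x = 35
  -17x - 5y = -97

x = 6, y = -1

Row-reduce the augmented matrix:
R1 ← R1 / (4).
R2 ← R2 + 17·R1.
R2 ← R2 / (-207/4).
R1 ← R1 + 11/4·R2.
Reading off the reduced rows gives x = 6, y = -1.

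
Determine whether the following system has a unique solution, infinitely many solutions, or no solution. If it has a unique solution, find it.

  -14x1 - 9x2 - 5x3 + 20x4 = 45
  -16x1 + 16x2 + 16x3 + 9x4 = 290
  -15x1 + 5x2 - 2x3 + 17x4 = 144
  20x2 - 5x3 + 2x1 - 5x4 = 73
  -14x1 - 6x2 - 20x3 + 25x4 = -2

x1 = -6, x2 = 6, x3 = 5, x4 = 2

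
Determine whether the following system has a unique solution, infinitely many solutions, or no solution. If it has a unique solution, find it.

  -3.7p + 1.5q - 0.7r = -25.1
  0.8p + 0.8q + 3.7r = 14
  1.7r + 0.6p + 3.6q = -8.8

p = 4, q = -5, r = 4

Row-reduce the augmented matrix:
R1 ← R1 / (-37/10).
R2 ← R2 − 4/5·R1.
R3 ← R3 − 3/5·R1.
R2 ← R2 / (208/185).
R1 ← R1 + 15/37·R2.
R3 ← R3 − 711/185·R2.
R3 ← R3 / (-1687/160).
R1 ← R1 − 47/32·R3.
R2 ← R2 − 101/32·R3.
Reading off the reduced rows gives p = 4, q = -5, r = 4.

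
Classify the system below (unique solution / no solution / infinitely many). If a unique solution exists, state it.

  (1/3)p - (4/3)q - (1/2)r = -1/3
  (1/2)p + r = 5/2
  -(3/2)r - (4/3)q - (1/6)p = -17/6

infinitely many solutions

Row-reduce:
R1 ← R1 / (1/3).
R2 ← R2 − 1/2·R1.
R3 ← R3 + 1/6·R1.
R2 ← R2 / (2).
R1 ← R1 + 4·R2.
R3 ← R3 + 2·R2.
Rank is 2 with 3 unknowns, leaving r free.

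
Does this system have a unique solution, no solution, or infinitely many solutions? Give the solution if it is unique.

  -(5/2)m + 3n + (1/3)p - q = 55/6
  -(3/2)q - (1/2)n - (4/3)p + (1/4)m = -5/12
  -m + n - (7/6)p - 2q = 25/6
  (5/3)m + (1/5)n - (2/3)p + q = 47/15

infinitely many solutions

Row-reduce:
R1 ← R1 / (-5/2).
R2 ← R2 − 1/4·R1.
R3 ← R3 + 1·R1.
R4 ← R4 − 5/3·R1.
R2 ← R2 / (-1/5).
R1 ← R1 + 6/5·R2.
R3 ← R3 + 1/5·R2.
R4 ← R4 − 11/5·R2.
Swap R3 and R4.
R3 ← R3 / (-1327/90).
R1 ← R1 − 23/3·R3.
R2 ← R2 − 13/2·R3.
Rank is 3 with 4 unknowns, leaving q free.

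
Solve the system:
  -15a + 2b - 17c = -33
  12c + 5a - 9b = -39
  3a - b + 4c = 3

Row-reduce the augmented matrix:
R1 ← R1 / (-15).
R2 ← R2 − 5·R1.
R3 ← R3 − 3·R1.
R2 ← R2 / (-25/3).
R1 ← R1 + 2/15·R2.
R3 ← R3 + 3/5·R2.
R3 ← R3 / (18/125).
R1 ← R1 − 129/125·R3.
R2 ← R2 + 19/25·R3.
Reading off the reduced rows gives a = 3, b = 6, c = 0.

a = 3, b = 6, c = 0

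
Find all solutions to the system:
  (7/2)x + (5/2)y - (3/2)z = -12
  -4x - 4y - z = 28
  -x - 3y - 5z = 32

Row-reduce:
R1 ← R1 / (7/2).
R2 ← R2 + 4·R1.
R3 ← R3 + 1·R1.
R2 ← R2 / (-8/7).
R1 ← R1 − 5/7·R2.
R3 ← R3 + 16/7·R2.
Rank is 2 with 3 unknowns, leaving z free.

infinitely many solutions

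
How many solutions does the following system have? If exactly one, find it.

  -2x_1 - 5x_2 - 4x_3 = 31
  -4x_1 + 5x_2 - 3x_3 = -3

infinitely many solutions

Row-reduce:
R1 ← R1 / (-2).
R2 ← R2 + 4·R1.
R2 ← R2 / (15).
R1 ← R1 − 5/2·R2.
Rank is 2 with 3 unknowns, leaving x_3 free.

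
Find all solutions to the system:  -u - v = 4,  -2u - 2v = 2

no solution

Row-reduce:
R1 ← R1 / (-1).
R2 ← R2 + 2·R1.
Row 2 reduces to 0 = -6, a contradiction. The system is inconsistent.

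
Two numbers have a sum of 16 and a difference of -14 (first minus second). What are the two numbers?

first number: 1, second number: 15

Let x = first number, y = second number.
  x + y = 16
  x - y = -14
From equation 1: x = 16 − y.
Substitute into equation 2 and solve: y = 15.
Then x = 1.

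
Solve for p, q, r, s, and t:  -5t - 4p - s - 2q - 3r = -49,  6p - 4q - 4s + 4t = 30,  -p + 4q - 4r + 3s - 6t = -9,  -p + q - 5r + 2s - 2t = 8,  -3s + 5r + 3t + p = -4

Row-reduce the augmented matrix:
R1 ← R1 / (-4).
R2 ← R2 − 6·R1.
R3 ← R3 + 1·R1.
R4 ← R4 + 1·R1.
R5 ← R5 − 1·R1.
R2 ← R2 / (-7).
R1 ← R1 − 1/2·R2.
R3 ← R3 − 9/2·R2.
R4 ← R4 − 3/2·R2.
R5 ← R5 + 1/2·R2.
R3 ← R3 / (-43/7).
R1 ← R1 − 3/7·R3.
R2 ← R2 − 9/14·R3.
R4 ← R4 + 73/14·R3.
R5 ← R5 − 32/7·R3.
R4 ← R4 / (113/86).
R1 ← R1 + 7/43·R4.
R2 ← R2 − 65/86·R4.
R3 ← R3 − 2/43·R4.
R5 ← R5 + 132/43·R4.
R5 ← R5 / (810/113).
R1 ← R1 − 120/113·R5.
R2 ← R2 + 315/113·R5.
R3 ← R3 − 111/113·R5.
R4 ← R4 − 382/113·R5.
Reading off the reduced rows gives p = 5, q = 2, r = -3, s = 4, t = 6.

p = 5, q = 2, r = -3, s = 4, t = 6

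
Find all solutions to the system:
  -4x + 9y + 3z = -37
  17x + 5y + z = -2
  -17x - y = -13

x = 1, y = -4, z = 1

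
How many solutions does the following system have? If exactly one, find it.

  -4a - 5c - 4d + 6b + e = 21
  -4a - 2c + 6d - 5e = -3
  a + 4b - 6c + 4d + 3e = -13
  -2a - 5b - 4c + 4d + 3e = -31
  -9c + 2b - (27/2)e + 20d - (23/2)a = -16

no solution

Row-reduce:
R1 ← R1 / (-4).
R2 ← R2 + 4·R1.
R3 ← R3 − 1·R1.
R4 ← R4 + 2·R1.
R5 ← R5 + 23/2·R1.
R2 ← R2 / (-6).
R1 ← R1 + 3/2·R2.
R3 ← R3 − 11/2·R2.
R4 ← R4 + 8·R2.
R5 ← R5 + 61/4·R2.
R3 ← R3 / (-9/2).
R1 ← R1 − 1/2·R3.
R2 ← R2 + 1/2·R3.
R4 ← R4 + 11/2·R3.
R5 ← R5 + 9/4·R3.
R4 ← R4 / (-1199/54).
R1 ← R1 + 4/27·R4.
R2 ← R2 + 163/54·R4.
R3 ← R3 + 73/27·R4.
Row 5 reduces to 0 = -1/2, a contradiction. The system is inconsistent.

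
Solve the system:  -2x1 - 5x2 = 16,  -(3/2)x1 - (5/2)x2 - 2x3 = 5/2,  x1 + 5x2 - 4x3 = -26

no solution

Row-reduce:
R1 ← R1 / (-2).
R2 ← R2 + 3/2·R1.
R3 ← R3 − 1·R1.
R2 ← R2 / (5/4).
R1 ← R1 − 5/2·R2.
R3 ← R3 − 5/2·R2.
Row 3 reduces to 0 = 1, a contradiction. The system is inconsistent.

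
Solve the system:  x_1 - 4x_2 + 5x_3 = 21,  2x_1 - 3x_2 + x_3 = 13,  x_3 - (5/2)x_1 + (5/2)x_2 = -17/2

Row-reduce:
R2 ← R2 − 2·R1.
R3 ← R3 + 5/2·R1.
R2 ← R2 / (5).
R1 ← R1 + 4·R2.
R3 ← R3 + 15/2·R2.
Row 3 reduces to 0 = 1/2, a contradiction. The system is inconsistent.

no solution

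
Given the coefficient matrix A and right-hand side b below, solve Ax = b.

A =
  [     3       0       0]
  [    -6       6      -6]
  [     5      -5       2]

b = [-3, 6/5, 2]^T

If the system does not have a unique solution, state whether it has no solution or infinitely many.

Row-reduce the augmented matrix:
R1 ← R1 / (3).
R2 ← R2 + 6·R1.
R3 ← R3 − 5·R1.
R2 ← R2 / (6).
R3 ← R3 + 5·R2.
R3 ← R3 / (-3).
R2 ← R2 + 1·R3.
Reading off the reduced rows gives x_1 = -1, x_2 = -9/5, x_3 = -1.

x_1 = -1, x_2 = -9/5, x_3 = -1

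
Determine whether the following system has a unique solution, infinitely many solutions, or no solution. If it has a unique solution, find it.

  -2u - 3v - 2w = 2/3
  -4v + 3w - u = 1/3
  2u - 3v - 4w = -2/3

u = -1/3, v = 0, w = 0

Row-reduce the augmented matrix:
R1 ← R1 / (-2).
R2 ← R2 + 1·R1.
R3 ← R3 − 2·R1.
R2 ← R2 / (-5/2).
R1 ← R1 − 3/2·R2.
R3 ← R3 + 6·R2.
R3 ← R3 / (-78/5).
R1 ← R1 − 17/5·R3.
R2 ← R2 + 8/5·R3.
Reading off the reduced rows gives u = -1/3, v = 0, w = 0.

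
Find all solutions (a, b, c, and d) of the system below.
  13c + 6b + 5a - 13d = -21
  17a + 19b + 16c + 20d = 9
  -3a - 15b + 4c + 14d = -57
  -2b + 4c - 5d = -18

Row-reduce the augmented matrix:
R1 ← R1 / (5).
R2 ← R2 − 17·R1.
R3 ← R3 + 3·R1.
R2 ← R2 / (-7/5).
R1 ← R1 − 6/5·R2.
R3 ← R3 + 57/5·R2.
R4 ← R4 + 2·R2.
R3 ← R3 / (1690/7).
R1 ← R1 + 151/7·R3.
R2 ← R2 − 141/7·R3.
R4 ← R4 − 310/7·R3.
R4 ← R4 / (-331/169).
R1 ← R1 − 5301/845·R4.
R2 ← R2 + 2331/845·R4.
R3 ← R3 + 1808/845·R4.
Reading off the reduced rows gives a = 0, b = 3, c = -3, d = 0.

a = 0, b = 3, c = -3, d = 0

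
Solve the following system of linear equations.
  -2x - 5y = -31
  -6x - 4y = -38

x = 3, y = 5

Row-reduce the augmented matrix:
R1 ← R1 / (-2).
R2 ← R2 + 6·R1.
R2 ← R2 / (11).
R1 ← R1 − 5/2·R2.
Reading off the reduced rows gives x = 3, y = 5.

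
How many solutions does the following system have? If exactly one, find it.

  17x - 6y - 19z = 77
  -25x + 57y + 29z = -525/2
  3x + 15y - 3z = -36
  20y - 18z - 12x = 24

Row-reduce:
R1 ← R1 / (17).
R2 ← R2 + 25·R1.
R3 ← R3 − 3·R1.
R4 ← R4 + 12·R1.
R2 ← R2 / (819/17).
R1 ← R1 + 6/17·R2.
R3 ← R3 − 273/17·R2.
R4 ← R4 − 268/17·R2.
Swap R3 and R4.
R3 ← R3 / (-2890/91).
R1 ← R1 + 101/91·R3.
R2 ← R2 − 2/91·R3.
Row 4 reduces to 0 = 1/6, a contradiction. The system is inconsistent.

no solution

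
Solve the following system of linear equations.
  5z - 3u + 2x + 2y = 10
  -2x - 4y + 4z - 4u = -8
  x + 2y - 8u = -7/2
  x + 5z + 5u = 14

no solution

Row-reduce:
R1 ← R1 / (2).
R2 ← R2 + 2·R1.
R3 ← R3 − 1·R1.
R4 ← R4 − 1·R1.
R2 ← R2 / (-2).
R1 ← R1 − 1·R2.
R3 ← R3 − 1·R2.
R4 ← R4 + 1·R2.
R3 ← R3 / (2).
R1 ← R1 − 7·R3.
R2 ← R2 + 9/2·R3.
R4 ← R4 + 2·R3.
Row 4 reduces to 0 = 1/2, a contradiction. The system is inconsistent.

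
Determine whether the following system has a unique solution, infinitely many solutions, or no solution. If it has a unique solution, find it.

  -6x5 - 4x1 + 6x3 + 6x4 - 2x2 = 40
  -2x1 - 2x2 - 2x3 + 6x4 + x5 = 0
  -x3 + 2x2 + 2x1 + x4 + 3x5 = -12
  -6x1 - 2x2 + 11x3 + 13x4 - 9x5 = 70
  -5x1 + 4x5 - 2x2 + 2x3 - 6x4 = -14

no solution

Row-reduce:
R1 ← R1 / (-4).
R2 ← R2 + 2·R1.
R3 ← R3 − 2·R1.
R4 ← R4 + 6·R1.
R5 ← R5 + 5·R1.
R2 ← R2 / (-1).
R1 ← R1 − 1/2·R2.
R3 ← R3 − 1·R2.
R4 ← R4 − 1·R2.
R5 ← R5 − 1/2·R2.
R3 ← R3 / (-3).
R1 ← R1 + 4·R3.
R2 ← R2 − 5·R3.
R4 ← R4 + 3·R3.
R5 ← R5 + 8·R3.
Swap R4 and R5.
R4 ← R4 / (-92/3).
R1 ← R1 + 28/3·R4.
R2 ← R2 − 26/3·R4.
R3 ← R3 + 7/3·R4.
Row 5 reduces to 0 = 2, a contradiction. The system is inconsistent.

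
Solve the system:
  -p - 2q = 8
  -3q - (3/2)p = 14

no solution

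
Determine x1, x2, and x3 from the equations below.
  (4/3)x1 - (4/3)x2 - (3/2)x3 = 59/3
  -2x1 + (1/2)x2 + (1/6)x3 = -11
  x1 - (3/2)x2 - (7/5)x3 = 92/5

Row-reduce the augmented matrix:
R1 ← R1 / (4/3).
R2 ← R2 + 2·R1.
R3 ← R3 − 1·R1.
R2 ← R2 / (-3/2).
R1 ← R1 + 1·R2.
R3 ← R3 + 1/2·R2.
R3 ← R3 / (151/360).
R1 ← R1 − 19/72·R3.
R2 ← R2 − 25/18·R3.
Reading off the reduced rows gives x1 = 4, x2 = -4, x3 = -6.

x1 = 4, x2 = -4, x3 = -6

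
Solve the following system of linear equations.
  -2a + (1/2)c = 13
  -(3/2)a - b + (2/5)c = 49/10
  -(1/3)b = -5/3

Row-reduce the augmented matrix:
R1 ← R1 / (-2).
R2 ← R2 + 3/2·R1.
R2 ← R2 / (-1).
R3 ← R3 + 1/3·R2.
R3 ← R3 / (-1/120).
R1 ← R1 + 1/4·R3.
R2 ← R2 + 1/40·R3.
Reading off the reduced rows gives a = -5, b = 5, c = 6.

a = -5, b = 5, c = 6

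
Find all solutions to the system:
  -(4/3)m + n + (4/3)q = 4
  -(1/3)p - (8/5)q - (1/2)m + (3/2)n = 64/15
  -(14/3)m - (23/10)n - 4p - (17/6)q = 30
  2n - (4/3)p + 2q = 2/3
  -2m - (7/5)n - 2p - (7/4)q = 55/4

no solution

Row-reduce:
R1 ← R1 / (-4/3).
R2 ← R2 + 1/2·R1.
R3 ← R3 + 14/3·R1.
R5 ← R5 + 2·R1.
R2 ← R2 / (9/8).
R1 ← R1 + 3/4·R2.
R3 ← R3 + 29/5·R2.
R4 ← R4 − 2·R2.
R5 ← R5 + 29/10·R2.
R3 ← R3 / (-772/135).
R1 ← R1 + 2/9·R3.
R2 ← R2 + 8/27·R3.
R4 ← R4 + 20/27·R3.
R5 ← R5 + 386/135·R3.
R4 ← R4 / (15647/1930).
R1 ← R1 + 1303/772·R4.
R2 ← R2 + 177/193·R4.
R3 ← R3 − 24741/7720·R4.
Row 5 reduces to 0 = -1/4, a contradiction. The system is inconsistent.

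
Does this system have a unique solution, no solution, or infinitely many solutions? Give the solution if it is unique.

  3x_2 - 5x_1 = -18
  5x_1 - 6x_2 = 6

x_1 = 6, x_2 = 4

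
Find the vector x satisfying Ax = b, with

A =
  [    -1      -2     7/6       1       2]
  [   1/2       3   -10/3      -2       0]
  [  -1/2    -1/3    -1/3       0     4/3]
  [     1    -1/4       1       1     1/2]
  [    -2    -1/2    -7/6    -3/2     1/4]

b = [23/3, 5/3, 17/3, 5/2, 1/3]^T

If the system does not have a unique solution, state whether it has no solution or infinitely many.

Row-reduce:
R1 ← R1 / (-1).
R2 ← R2 − 1/2·R1.
R3 ← R3 + 1/2·R1.
R4 ← R4 − 1·R1.
R5 ← R5 + 2·R1.
R2 ← R2 / (2).
R1 ← R1 − 2·R2.
R3 ← R3 − 2/3·R2.
R4 ← R4 + 9/4·R2.
R5 ← R5 − 7/2·R2.
Swap R3 and R4.
R3 ← R3 / (-89/96).
R1 ← R1 − 19/12·R3.
R2 ← R2 + 11/8·R3.
R5 ← R5 − 21/16·R3.
Swap R4 and R5.
R4 ← R4 / (-77/178).
R1 ← R1 − 92/89·R4.
R2 ← R2 + 108/89·R4.
R3 ← R3 + 30/89·R4.
Rank is 4 with 5 unknowns, leaving x_5 free.

infinitely many solutions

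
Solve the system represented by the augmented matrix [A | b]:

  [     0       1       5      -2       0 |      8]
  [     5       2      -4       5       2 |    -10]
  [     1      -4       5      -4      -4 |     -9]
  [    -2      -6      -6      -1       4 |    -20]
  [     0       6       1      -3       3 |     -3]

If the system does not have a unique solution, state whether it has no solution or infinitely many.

x_1 = -4, x_2 = 1, x_3 = 3, x_4 = 4, x_5 = 0

Row-reduce the augmented matrix:
Swap R1 and R2.
R1 ← R1 / (5).
R3 ← R3 − 1·R1.
R4 ← R4 + 2·R1.
R1 ← R1 − 2/5·R2.
R3 ← R3 + 22/5·R2.
R4 ← R4 + 26/5·R2.
R5 ← R5 − 6·R2.
R3 ← R3 / (139/5).
R1 ← R1 + 14/5·R3.
R2 ← R2 − 5·R3.
R4 ← R4 − 92/5·R3.
R5 ← R5 + 29·R3.
R4 ← R4 / (-37/139).
R1 ← R1 − 57/139·R4.
R2 ← R2 − 67/139·R4.
R3 ← R3 + 69/139·R4.
R5 ← R5 + 750/139·R4.
R5 ← R5 / (-5843/37).
R1 ← R1 − 438/37·R5.
R2 ← R2 − 546/37·R5.
R3 ← R3 + 538/37·R5.
R4 ← R4 + 1072/37·R5.
Reading off the reduced rows gives x_1 = -4, x_2 = 1, x_3 = 3, x_4 = 4, x_5 = 0.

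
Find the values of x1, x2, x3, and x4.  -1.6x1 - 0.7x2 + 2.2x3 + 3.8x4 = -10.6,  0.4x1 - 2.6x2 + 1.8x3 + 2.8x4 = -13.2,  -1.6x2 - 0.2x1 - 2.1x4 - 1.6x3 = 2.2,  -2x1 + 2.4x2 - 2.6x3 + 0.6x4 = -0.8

Row-reduce the augmented matrix:
R1 ← R1 / (-8/5).
R2 ← R2 − 2/5·R1.
R3 ← R3 + 1/5·R1.
R4 ← R4 + 2·R1.
R2 ← R2 / (-111/40).
R1 ← R1 − 7/16·R2.
R3 ← R3 + 121/80·R2.
R4 ← R4 − 131/40·R2.
R3 ← R3 / (-3503/1110).
R1 ← R1 + 223/222·R3.
R2 ← R2 + 94/111·R3.
R4 ← R4 + 286/111·R3.
R4 ← R4 / (70879/17515).
R1 ← R1 + 2197/7006·R4.
R2 ← R2 + 392/3503·R4.
R3 ← R3 − 5127/3503·R4.
Reading off the reduced rows gives x1 = -1, x2 = 2, x3 = 2, x4 = -4.

x1 = -1, x2 = 2, x3 = 2, x4 = -4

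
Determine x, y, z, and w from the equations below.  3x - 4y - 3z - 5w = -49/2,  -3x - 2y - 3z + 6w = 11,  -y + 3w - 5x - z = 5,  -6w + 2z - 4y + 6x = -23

x = 1/4, y = 2, z = 3/4, w = 3

Row-reduce the augmented matrix:
R1 ← R1 / (3).
R2 ← R2 + 3·R1.
R3 ← R3 + 5·R1.
R4 ← R4 − 6·R1.
R2 ← R2 / (-6).
R1 ← R1 + 4/3·R2.
R3 ← R3 + 23/3·R2.
R4 ← R4 − 4·R2.
R3 ← R3 / (5/3).
R1 ← R1 − 1/3·R3.
R2 ← R2 − 1·R3.
R4 ← R4 − 4·R3.
R4 ← R4 / (308/15).
R1 ← R1 + 17/30·R4.
R2 ← R2 − 19/5·R4.
R3 ← R3 + 119/30·R4.
Reading off the reduced rows gives x = 1/4, y = 2, z = 3/4, w = 3.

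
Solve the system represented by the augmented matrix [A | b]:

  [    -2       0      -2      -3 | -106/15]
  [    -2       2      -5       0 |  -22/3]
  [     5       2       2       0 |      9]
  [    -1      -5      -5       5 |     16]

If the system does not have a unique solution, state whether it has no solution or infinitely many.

Row-reduce the augmented matrix:
R1 ← R1 / (-2).
R2 ← R2 + 2·R1.
R3 ← R3 − 5·R1.
R4 ← R4 + 1·R1.
R2 ← R2 / (2).
R3 ← R3 − 2·R2.
R4 ← R4 + 5·R2.
Swap R3 and R4.
R3 ← R3 / (-23/2).
R1 ← R1 − 1·R3.
R2 ← R2 + 3/2·R3.
R4 ← R4 / (-21/2).
R1 ← R1 − 125/46·R4.
R2 ← R2 + 15/46·R4.
R3 ← R3 + 28/23·R4.
Reading off the reduced rows gives x_1 = 3, x_2 = -7/3, x_3 = -2/3, x_4 = 4/5.

x_1 = 3, x_2 = -7/3, x_3 = -2/3, x_4 = 4/5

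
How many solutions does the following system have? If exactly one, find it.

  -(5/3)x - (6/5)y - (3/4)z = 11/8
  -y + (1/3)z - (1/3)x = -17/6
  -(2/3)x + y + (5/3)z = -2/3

Row-reduce the augmented matrix:
R1 ← R1 / (-5/3).
R2 ← R2 + 1/3·R1.
R3 ← R3 + 2/3·R1.
R2 ← R2 / (-19/25).
R1 ← R1 − 18/25·R2.
R3 ← R3 − 37/25·R2.
R3 ← R3 / (221/76).
R1 ← R1 − 69/76·R3.
R2 ← R2 + 145/228·R3.
Reading off the reduced rows gives x = -3/2, y = 5/2, z = -5/2.

x = -3/2, y = 5/2, z = -5/2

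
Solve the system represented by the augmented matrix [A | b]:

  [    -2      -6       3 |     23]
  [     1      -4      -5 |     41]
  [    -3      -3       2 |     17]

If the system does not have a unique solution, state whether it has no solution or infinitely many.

x_1 = -4, x_2 = -5, x_3 = -5

Row-reduce the augmented matrix:
R1 ← R1 / (-2).
R2 ← R2 − 1·R1.
R3 ← R3 + 3·R1.
R2 ← R2 / (-7).
R1 ← R1 − 3·R2.
R3 ← R3 − 6·R2.
R3 ← R3 / (-11/2).
R1 ← R1 + 3·R3.
R2 ← R2 − 1/2·R3.
Reading off the reduced rows gives x_1 = -4, x_2 = -5, x_3 = -5.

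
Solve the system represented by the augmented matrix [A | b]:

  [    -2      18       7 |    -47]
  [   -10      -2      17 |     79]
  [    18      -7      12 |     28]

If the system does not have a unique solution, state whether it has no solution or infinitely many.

x_1 = -2, x_2 = -4, x_3 = 3

Row-reduce the augmented matrix:
R1 ← R1 / (-2).
R2 ← R2 + 10·R1.
R3 ← R3 − 18·R1.
R2 ← R2 / (-92).
R1 ← R1 + 9·R2.
R3 ← R3 − 155·R2.
R3 ← R3 / (2055/46).
R1 ← R1 + 40/23·R3.
R2 ← R2 − 9/46·R3.
Reading off the reduced rows gives x_1 = -2, x_2 = -4, x_3 = 3.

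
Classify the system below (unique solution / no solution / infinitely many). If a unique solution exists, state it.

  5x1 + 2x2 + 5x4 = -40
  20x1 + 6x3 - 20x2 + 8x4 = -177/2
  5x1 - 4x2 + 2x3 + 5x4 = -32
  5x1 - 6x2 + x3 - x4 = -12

no solution

Row-reduce:
R1 ← R1 / (5).
R2 ← R2 − 20·R1.
R3 ← R3 − 5·R1.
R4 ← R4 − 5·R1.
R2 ← R2 / (-28).
R1 ← R1 − 2/5·R2.
R3 ← R3 + 6·R2.
R4 ← R4 + 8·R2.
R3 ← R3 / (5/7).
R1 ← R1 − 3/35·R3.
R2 ← R2 + 3/14·R3.
R4 ← R4 + 5/7·R3.
Row 4 reduces to 0 = 1/4, a contradiction. The system is inconsistent.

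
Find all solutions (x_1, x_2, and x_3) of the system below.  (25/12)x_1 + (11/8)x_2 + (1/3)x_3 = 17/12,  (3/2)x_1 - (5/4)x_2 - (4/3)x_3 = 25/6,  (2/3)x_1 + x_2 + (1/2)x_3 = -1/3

infinitely many solutions

Row-reduce:
R1 ← R1 / (25/12).
R2 ← R2 − 3/2·R1.
R3 ← R3 − 2/3·R1.
R2 ← R2 / (-56/25).
R1 ← R1 − 33/50·R2.
R3 ← R3 − 14/25·R2.
Rank is 2 with 3 unknowns, leaving x_3 free.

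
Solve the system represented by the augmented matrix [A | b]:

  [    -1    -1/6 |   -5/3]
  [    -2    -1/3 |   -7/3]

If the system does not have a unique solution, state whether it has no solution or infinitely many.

no solution

Row-reduce:
R1 ← R1 / (-1).
R2 ← R2 + 2·R1.
Row 2 reduces to 0 = 1, a contradiction. The system is inconsistent.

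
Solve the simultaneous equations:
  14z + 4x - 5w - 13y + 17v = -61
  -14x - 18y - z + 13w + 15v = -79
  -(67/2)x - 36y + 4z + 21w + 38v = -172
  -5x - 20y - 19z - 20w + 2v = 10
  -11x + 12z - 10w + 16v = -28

infinitely many solutions

Row-reduce:
R1 ← R1 / (4).
R2 ← R2 + 14·R1.
R3 ← R3 + 67/2·R1.
R4 ← R4 + 5·R1.
R5 ← R5 + 11·R1.
R2 ← R2 / (-127/2).
R1 ← R1 + 13/4·R2.
R3 ← R3 + 1159/8·R2.
R4 ← R4 + 145/4·R2.
R5 ← R5 + 143/4·R2.
R3 ← R3 / (5963/508).
R1 ← R1 − 265/254·R3.
R2 ← R2 + 96/127·R3.
R4 ← R4 + 7341/254·R3.
R5 ← R5 − 5963/254·R3.
R4 ← R4 / (-296961/5963).
R1 ← R1 + 458/5963·R4.
R2 ← R2 + 3651/5963·R4.
R3 ← R3 + 5389/5963·R4.
Rank is 4 with 5 unknowns, leaving v free.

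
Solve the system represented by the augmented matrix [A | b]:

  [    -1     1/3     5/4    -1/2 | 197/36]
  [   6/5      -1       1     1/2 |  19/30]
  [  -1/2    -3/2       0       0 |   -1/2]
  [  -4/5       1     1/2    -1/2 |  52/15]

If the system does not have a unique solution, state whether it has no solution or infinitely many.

x_1 = -1, x_2 = 2/3, x_3 = 3, x_4 = -1

Row-reduce the augmented matrix:
R1 ← R1 / (-1).
R2 ← R2 − 6/5·R1.
R3 ← R3 + 1/2·R1.
R4 ← R4 + 4/5·R1.
R2 ← R2 / (-3/5).
R1 ← R1 + 1/3·R2.
R3 ← R3 + 5/3·R2.
R4 ← R4 − 11/15·R2.
R3 ← R3 / (-545/72).
R1 ← R1 + 95/36·R3.
R2 ← R2 + 25/6·R3.
R4 ← R4 − 23/9·R3.
R4 ← R4 / (-24/545).
R1 ← R1 − 81/218·R4.
R2 ← R2 + 27/218·R4.
R3 ← R3 + 38/545·R4.
Reading off the reduced rows gives x_1 = -1, x_2 = 2/3, x_3 = 3, x_4 = -1.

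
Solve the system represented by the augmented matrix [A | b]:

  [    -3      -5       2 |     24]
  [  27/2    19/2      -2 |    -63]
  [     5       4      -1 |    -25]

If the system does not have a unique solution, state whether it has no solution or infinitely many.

infinitely many solutions

Row-reduce:
R1 ← R1 / (-3).
R2 ← R2 − 27/2·R1.
R3 ← R3 − 5·R1.
R2 ← R2 / (-13).
R1 ← R1 − 5/3·R2.
R3 ← R3 + 13/3·R2.
Rank is 2 with 3 unknowns, leaving x_3 free.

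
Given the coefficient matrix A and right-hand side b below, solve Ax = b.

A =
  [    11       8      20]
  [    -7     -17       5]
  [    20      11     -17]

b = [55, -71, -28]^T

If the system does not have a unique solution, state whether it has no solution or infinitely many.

Row-reduce the augmented matrix:
R1 ← R1 / (11).
R2 ← R2 + 7·R1.
R3 ← R3 − 20·R1.
R2 ← R2 / (-131/11).
R1 ← R1 − 8/11·R2.
R3 ← R3 + 39/11·R2.
R3 ← R3 / (-7682/131).
R1 ← R1 − 380/131·R3.
R2 ← R2 + 195/131·R3.
Reading off the reduced rows gives x_1 = -3, x_2 = 6, x_3 = 2.

x_1 = -3, x_2 = 6, x_3 = 2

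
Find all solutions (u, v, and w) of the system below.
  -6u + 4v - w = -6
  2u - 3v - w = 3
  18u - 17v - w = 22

Row-reduce:
R1 ← R1 / (-6).
R2 ← R2 − 2·R1.
R3 ← R3 − 18·R1.
R2 ← R2 / (-5/3).
R1 ← R1 + 2/3·R2.
R3 ← R3 + 5·R2.
Row 3 reduces to 0 = 1, a contradiction. The system is inconsistent.

no solution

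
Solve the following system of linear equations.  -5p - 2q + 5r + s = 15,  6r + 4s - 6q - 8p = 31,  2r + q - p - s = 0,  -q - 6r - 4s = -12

no solution

Row-reduce:
R1 ← R1 / (-5).
R2 ← R2 + 8·R1.
R3 ← R3 + 1·R1.
R2 ← R2 / (-14/5).
R1 ← R1 − 2/5·R2.
R3 ← R3 − 7/5·R2.
R4 ← R4 + 1·R2.
Swap R3 and R4.
R3 ← R3 / (-37/7).
R1 ← R1 + 9/7·R3.
R2 ← R2 − 5/7·R3.
Row 4 reduces to 0 = 1/2, a contradiction. The system is inconsistent.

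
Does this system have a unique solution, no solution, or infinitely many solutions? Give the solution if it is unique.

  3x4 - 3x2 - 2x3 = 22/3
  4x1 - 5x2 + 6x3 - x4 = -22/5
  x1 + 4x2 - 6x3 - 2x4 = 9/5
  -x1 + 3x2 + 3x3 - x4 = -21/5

Row-reduce the augmented matrix:
Swap R1 and R2.
R1 ← R1 / (4).
R3 ← R3 − 1·R1.
R4 ← R4 + 1·R1.
R2 ← R2 / (-3).
R1 ← R1 + 5/4·R2.
R3 ← R3 − 21/4·R2.
R4 ← R4 − 7/4·R2.
R3 ← R3 / (-11).
R1 ← R1 − 7/3·R3.
R2 ← R2 − 2/3·R3.
R4 ← R4 − 10/3·R3.
R4 ← R4 / (103/66).
R1 ← R1 + 25/33·R4.
R2 ← R2 + 26/33·R4.
R3 ← R3 + 7/22·R4.
Reading off the reduced rows gives x1 = 1, x2 = 2/5, x3 = -2/3, x4 = 12/5.

x1 = 1, x2 = 2/5, x3 = -2/3, x4 = 12/5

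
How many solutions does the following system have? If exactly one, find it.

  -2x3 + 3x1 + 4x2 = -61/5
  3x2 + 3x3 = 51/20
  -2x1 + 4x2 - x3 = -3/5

x1 = -2, x2 = -3/4, x3 = 8/5

Row-reduce the augmented matrix:
R1 ← R1 / (3).
R3 ← R3 + 2·R1.
R2 ← R2 / (3).
R1 ← R1 − 4/3·R2.
R3 ← R3 − 20/3·R2.
R3 ← R3 / (-9).
R1 ← R1 + 2·R3.
R2 ← R2 − 1·R3.
Reading off the reduced rows gives x1 = -2, x2 = -3/4, x3 = 8/5.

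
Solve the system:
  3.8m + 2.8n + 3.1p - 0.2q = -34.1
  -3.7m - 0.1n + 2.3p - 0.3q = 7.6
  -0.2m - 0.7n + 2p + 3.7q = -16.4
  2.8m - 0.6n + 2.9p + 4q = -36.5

m = -5, n = 0, p = -5, q = -2

Row-reduce the augmented matrix:
R1 ← R1 / (19/5).
R2 ← R2 + 37/10·R1.
R3 ← R3 + 1/5·R1.
R4 ← R4 − 14/5·R1.
R2 ← R2 / (499/190).
R1 ← R1 − 14/19·R2.
R3 ← R3 + 21/38·R2.
R4 ← R4 + 253/95·R2.
R3 ← R3 / (32757/9980).
R1 ← R1 + 675/998·R3.
R2 ← R2 − 2021/998·R3.
R4 ← R4 − 14992/2495·R3.
R4 ← R4 / (-477928/163785).
R1 ← R1 − 9008/10919·R4.
R2 ← R2 + 78631/32757·R4.
R3 ← R3 − 35782/32757·R4.
Reading off the reduced rows gives m = -5, n = 0, p = -5, q = -2.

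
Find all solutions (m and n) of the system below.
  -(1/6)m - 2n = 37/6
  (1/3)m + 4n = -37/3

infinitely many solutions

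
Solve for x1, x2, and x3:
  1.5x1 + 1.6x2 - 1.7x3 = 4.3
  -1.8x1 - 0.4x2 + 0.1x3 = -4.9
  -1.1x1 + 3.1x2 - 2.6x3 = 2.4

x1 = 2, x2 = 4, x3 = 3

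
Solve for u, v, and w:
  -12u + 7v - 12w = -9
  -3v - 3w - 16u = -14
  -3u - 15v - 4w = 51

u = 2, v = -3, w = -3

Row-reduce the augmented matrix:
R1 ← R1 / (-12).
R2 ← R2 + 16·R1.
R3 ← R3 + 3·R1.
R2 ← R2 / (-37/3).
R1 ← R1 + 7/12·R2.
R3 ← R3 + 67/4·R2.
R3 ← R3 / (-2761/148).
R1 ← R1 − 57/148·R3.
R2 ← R2 + 39/37·R3.
Reading off the reduced rows gives u = 2, v = -3, w = -3.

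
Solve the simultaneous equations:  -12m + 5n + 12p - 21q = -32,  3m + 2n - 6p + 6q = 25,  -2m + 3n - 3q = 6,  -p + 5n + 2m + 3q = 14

Row-reduce:
R1 ← R1 / (-12).
R2 ← R2 − 3·R1.
R3 ← R3 + 2·R1.
R4 ← R4 − 2·R1.
R2 ← R2 / (13/4).
R1 ← R1 + 5/12·R2.
R3 ← R3 − 13/6·R2.
R4 ← R4 − 35/6·R2.
Swap R3 and R4.
R3 ← R3 / (83/13).
R1 ← R1 + 18/13·R3.
R2 ← R2 + 12/13·R3.
Rank is 3 with 4 unknowns, leaving q free.

infinitely many solutions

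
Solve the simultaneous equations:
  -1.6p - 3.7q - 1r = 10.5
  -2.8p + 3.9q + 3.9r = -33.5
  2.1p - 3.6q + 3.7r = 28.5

p = 5, q = -5, r = 0

Row-reduce the augmented matrix:
R1 ← R1 / (-8/5).
R2 ← R2 + 14/5·R1.
R3 ← R3 − 21/10·R1.
R2 ← R2 / (83/8).
R1 ← R1 − 37/16·R2.
R3 ← R3 + 1353/160·R2.
R3 ← R3 / (116077/16600).
R1 ← R1 + 1053/1660·R3.
R2 ← R2 − 226/415·R3.
Reading off the reduced rows gives p = 5, q = -5, r = 0.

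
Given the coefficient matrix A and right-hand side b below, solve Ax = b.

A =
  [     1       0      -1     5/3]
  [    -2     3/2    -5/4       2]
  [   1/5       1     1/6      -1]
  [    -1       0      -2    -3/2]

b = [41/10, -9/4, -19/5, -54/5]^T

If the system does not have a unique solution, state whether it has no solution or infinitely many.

x_1 = 3/2, x_2 = -3/2, x_3 = 12/5, x_4 = 3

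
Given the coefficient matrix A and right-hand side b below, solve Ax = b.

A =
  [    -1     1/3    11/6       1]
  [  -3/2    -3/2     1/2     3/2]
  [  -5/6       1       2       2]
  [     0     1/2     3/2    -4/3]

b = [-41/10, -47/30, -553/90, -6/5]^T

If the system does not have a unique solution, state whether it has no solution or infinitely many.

Row-reduce the augmented matrix:
R1 ← R1 / (-1).
R2 ← R2 + 3/2·R1.
R3 ← R3 + 5/6·R1.
R2 ← R2 / (-2).
R1 ← R1 + 1/3·R2.
R3 ← R3 − 13/18·R2.
R4 ← R4 − 1/2·R2.
R3 ← R3 / (-49/144).
R1 ← R1 + 35/24·R3.
R2 ← R2 − 9/8·R3.
R4 ← R4 − 15/16·R3.
R4 ← R4 / (79/42).
R1 ← R1 + 6·R4.
R2 ← R2 − 27/7·R4.
R3 ← R3 + 24/7·R4.
Reading off the reduced rows gives x_1 = -5/3, x_2 = 1/3, x_3 = -7/3, x_4 = -8/5.

x_1 = -5/3, x_2 = 1/3, x_3 = -7/3, x_4 = -8/5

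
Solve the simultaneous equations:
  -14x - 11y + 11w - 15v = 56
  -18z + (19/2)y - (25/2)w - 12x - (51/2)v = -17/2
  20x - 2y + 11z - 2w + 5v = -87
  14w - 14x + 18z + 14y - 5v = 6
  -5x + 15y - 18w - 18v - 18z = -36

Row-reduce:
R1 ← R1 / (-14).
R2 ← R2 + 12·R1.
R3 ← R3 − 20·R1.
R4 ← R4 + 14·R1.
R5 ← R5 + 5·R1.
R2 ← R2 / (265/14).
R1 ← R1 − 11/14·R2.
R3 ← R3 + 124/7·R2.
R4 ← R4 − 25·R2.
R5 ← R5 − 265/14·R2.
R3 ← R3 / (-1549/265).
R1 ← R1 − 198/265·R3.
R2 ← R2 + 252/265·R3.
R4 ← R4 − 2214/53·R3.
R4 ← R4 / (-25850/1549).
R1 ← R1 + 1155/1549·R4.
R2 ← R2 + 79/1549·R4.
R3 ← R3 − 1804/1549·R4.
Row 5 reduces to 0 = 1/2, a contradiction. The system is inconsistent.

no solution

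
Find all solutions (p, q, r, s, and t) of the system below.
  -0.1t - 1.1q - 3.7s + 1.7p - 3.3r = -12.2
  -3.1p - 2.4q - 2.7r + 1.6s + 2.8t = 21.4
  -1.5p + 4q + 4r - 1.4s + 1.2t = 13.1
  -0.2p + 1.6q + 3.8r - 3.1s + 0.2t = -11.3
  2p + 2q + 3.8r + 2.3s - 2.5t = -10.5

Row-reduce the augmented matrix:
R1 ← R1 / (17/10).
R2 ← R2 + 31/10·R1.
R3 ← R3 + 3/2·R1.
R4 ← R4 + 1/5·R1.
R5 ← R5 − 2·R1.
R2 ← R2 / (-749/170).
R1 ← R1 + 11/17·R2.
R3 ← R3 − 103/34·R2.
R4 ← R4 − 25/17·R2.
R5 ← R5 − 56/17·R2.
R3 ← R3 / (-7349/1498).
R1 ← R1 + 495/749·R3.
R2 ← R2 − 1482/749·R3.
R4 ← R4 − 376/749·R3.
R5 ← R5 − 623/535·R3.
R4 ← R4 / (-89551/14698).
R1 ← R1 + 2318/7349·R4.
R2 ← R2 + 78653/36745·R4.
R3 ← R3 − 61446/36745·R4.
R5 ← R5 − 315047/367450·R4.
R5 ← R5 / (10236819/22387750).
R1 ← R1 + 405616/447755·R5.
R2 ← R2 − 229319/2238775·R5.
R3 ← R3 + 6404/29075·R5.
R4 ← R4 + 99938/447755·R5.
Reading off the reduced rows gives p = -3, q = 5, r = -3, s = 3, t = 4.

p = -3, q = 5, r = -3, s = 3, t = 4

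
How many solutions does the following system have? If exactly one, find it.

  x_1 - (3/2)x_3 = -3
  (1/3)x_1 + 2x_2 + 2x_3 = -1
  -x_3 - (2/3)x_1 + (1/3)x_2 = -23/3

x_1 = 3, x_2 = -5, x_3 = 4

Row-reduce the augmented matrix:
R2 ← R2 − 1/3·R1.
R3 ← R3 + 2/3·R1.
R2 ← R2 / (2).
R3 ← R3 − 1/3·R2.
R3 ← R3 / (-29/12).
R1 ← R1 + 3/2·R3.
R2 ← R2 − 5/4·R3.
Reading off the reduced rows gives x_1 = 3, x_2 = -5, x_3 = 4.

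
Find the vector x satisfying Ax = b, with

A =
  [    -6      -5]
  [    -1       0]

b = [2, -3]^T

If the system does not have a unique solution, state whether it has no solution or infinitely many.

Row-reduce the augmented matrix:
R1 ← R1 / (-6).
R2 ← R2 + 1·R1.
R2 ← R2 / (5/6).
R1 ← R1 − 5/6·R2.
Reading off the reduced rows gives x_1 = 3, x_2 = -4.

x_1 = 3, x_2 = -4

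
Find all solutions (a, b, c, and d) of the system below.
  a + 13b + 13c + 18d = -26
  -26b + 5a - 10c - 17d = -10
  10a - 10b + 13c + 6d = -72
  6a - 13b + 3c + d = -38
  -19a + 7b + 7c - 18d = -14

no solution

Row-reduce:
R2 ← R2 − 5·R1.
R3 ← R3 − 10·R1.
R4 ← R4 − 6·R1.
R5 ← R5 + 19·R1.
R2 ← R2 / (-91).
R1 ← R1 − 13·R2.
R3 ← R3 + 140·R2.
R4 ← R4 + 91·R2.
R5 ← R5 − 254·R2.
R3 ← R3 / (-21/13).
R1 ← R1 − 16/7·R3.
R2 ← R2 − 75/91·R3.
R5 ← R5 − 4064/91·R3.
Swap R4 and R5.
R4 ← R4 / (-34414/147).
R1 ← R1 + 1553/147·R4.
R2 ← R2 + 177/49·R4.
R3 ← R3 − 122/21·R4.
Row 5 reduces to 0 = -2, a contradiction. The system is inconsistent.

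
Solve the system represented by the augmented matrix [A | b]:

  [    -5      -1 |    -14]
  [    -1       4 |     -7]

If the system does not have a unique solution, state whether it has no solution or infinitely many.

Row-reduce the augmented matrix:
R1 ← R1 / (-5).
R2 ← R2 + 1·R1.
R2 ← R2 / (21/5).
R1 ← R1 − 1/5·R2.
Reading off the reduced rows gives x_1 = 3, x_2 = -1.

x_1 = 3, x_2 = -1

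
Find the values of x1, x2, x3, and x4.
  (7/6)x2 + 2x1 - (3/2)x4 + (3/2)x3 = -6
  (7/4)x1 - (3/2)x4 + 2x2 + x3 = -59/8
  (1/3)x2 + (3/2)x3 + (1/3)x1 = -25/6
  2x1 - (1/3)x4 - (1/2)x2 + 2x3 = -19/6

Row-reduce the augmented matrix:
R1 ← R1 / (2).
R2 ← R2 − 7/4·R1.
R3 ← R3 − 1/3·R1.
R4 ← R4 − 2·R1.
R2 ← R2 / (47/48).
R1 ← R1 − 7/12·R2.
R3 ← R3 − 5/36·R2.
R4 ← R4 + 5/3·R2.
R3 ← R3 / (365/282).
R1 ← R1 − 44/47·R3.
R2 ← R2 + 15/47·R3.
R4 ← R4 + 3/94·R3.
R4 ← R4 / (1871/2190).
R1 ← R1 + 306/365·R4.
R2 ← R2 + 9/73·R4.
R3 ← R3 − 78/365·R4.
Reading off the reduced rows gives x1 = -1/2, x2 = -3, x3 = -2, x4 = -1.

x1 = -1/2, x2 = -3, x3 = -2, x4 = -1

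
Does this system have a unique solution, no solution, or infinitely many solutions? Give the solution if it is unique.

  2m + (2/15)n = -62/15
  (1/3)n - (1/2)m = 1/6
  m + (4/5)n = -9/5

Row-reduce:
R1 ← R1 / (2).
R2 ← R2 + 1/2·R1.
R3 ← R3 − 1·R1.
R2 ← R2 / (11/30).
R1 ← R1 − 1/15·R2.
R3 ← R3 − 11/15·R2.
Row 3 reduces to 0 = 2, a contradiction. The system is inconsistent.

no solution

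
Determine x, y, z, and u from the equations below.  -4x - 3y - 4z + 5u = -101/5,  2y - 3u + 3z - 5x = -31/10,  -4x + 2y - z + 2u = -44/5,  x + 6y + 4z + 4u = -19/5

x = 2, y = 3/2, z = -6/5, u = -5/2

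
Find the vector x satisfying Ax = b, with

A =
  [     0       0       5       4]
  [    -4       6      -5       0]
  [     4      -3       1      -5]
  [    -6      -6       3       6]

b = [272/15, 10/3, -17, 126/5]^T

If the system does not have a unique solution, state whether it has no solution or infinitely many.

x_1 = -8/3, x_2 = 1, x_3 = 8/3, x_4 = 6/5

Row-reduce the augmented matrix:
Swap R1 and R2.
R1 ← R1 / (-4).
R3 ← R3 − 4·R1.
R4 ← R4 + 6·R1.
Swap R2 and R3.
R2 ← R2 / (3).
R1 ← R1 + 3/2·R2.
R4 ← R4 + 15·R2.
R3 ← R3 / (5).
R1 ← R1 + 3/4·R3.
R2 ← R2 + 4/3·R3.
R4 ← R4 + 19/2·R3.
R4 ← R4 / (-57/5).
R1 ← R1 + 19/10·R4.
R2 ← R2 + 3/5·R4.
R3 ← R3 − 4/5·R4.
Reading off the reduced rows gives x_1 = -8/3, x_2 = 1, x_3 = 8/3, x_4 = 6/5.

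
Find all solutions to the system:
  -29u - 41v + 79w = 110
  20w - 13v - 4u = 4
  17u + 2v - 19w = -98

Row-reduce:
R1 ← R1 / (-29).
R2 ← R2 + 4·R1.
R3 ← R3 − 17·R1.
R2 ← R2 / (-213/29).
R1 ← R1 − 41/29·R2.
R3 ← R3 + 639/29·R2.
Rank is 2 with 3 unknowns, leaving w free.

infinitely many solutions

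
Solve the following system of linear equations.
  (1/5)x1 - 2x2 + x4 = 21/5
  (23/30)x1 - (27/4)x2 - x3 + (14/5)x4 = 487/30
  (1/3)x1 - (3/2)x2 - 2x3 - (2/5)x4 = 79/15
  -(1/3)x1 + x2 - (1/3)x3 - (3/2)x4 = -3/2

no solution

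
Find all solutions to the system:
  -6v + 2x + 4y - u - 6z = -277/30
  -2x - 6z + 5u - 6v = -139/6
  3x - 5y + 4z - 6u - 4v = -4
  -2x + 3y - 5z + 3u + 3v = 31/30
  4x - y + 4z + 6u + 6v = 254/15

Row-reduce the augmented matrix:
R1 ← R1 / (2).
R2 ← R2 + 2·R1.
R3 ← R3 − 3·R1.
R4 ← R4 + 2·R1.
R5 ← R5 − 4·R1.
R2 ← R2 / (4).
R1 ← R1 − 2·R2.
R3 ← R3 + 11·R2.
R4 ← R4 − 7·R2.
R5 ← R5 + 9·R2.
R3 ← R3 / (-20).
R1 ← R1 − 3·R3.
R2 ← R2 + 3·R3.
R4 ← R4 − 10·R3.
R5 ← R5 + 11·R3.
R4 ← R4 / (-7/4).
R1 ← R1 + 61/40·R4.
R2 ← R2 − 1/40·R4.
R3 ← R3 + 13/40·R4.
R5 ← R5 − 537/40·R4.
R5 ← R5 / (1298/35).
R1 ← R1 + 164/35·R5.
R2 ← R2 − 44/35·R5.
R3 ← R3 − 23/35·R5.
R4 ← R4 + 16/7·R5.
Reading off the reduced rows gives x = 4/3, y = 7/5, z = 1, u = -1/2, v = 2.

x = 4/3, y = 7/5, z = 1, u = -1/2, v = 2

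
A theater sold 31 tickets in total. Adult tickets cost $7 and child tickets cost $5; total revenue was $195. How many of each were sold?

adult tickets: 20, child tickets: 11

Let a = adult tickets, c = child tickets.
  a + c = 31
  7a + 5c = 195
From equation 1: a = 31 − c.
Substitute into equation 2 and solve: c = 11.
Then a = 20.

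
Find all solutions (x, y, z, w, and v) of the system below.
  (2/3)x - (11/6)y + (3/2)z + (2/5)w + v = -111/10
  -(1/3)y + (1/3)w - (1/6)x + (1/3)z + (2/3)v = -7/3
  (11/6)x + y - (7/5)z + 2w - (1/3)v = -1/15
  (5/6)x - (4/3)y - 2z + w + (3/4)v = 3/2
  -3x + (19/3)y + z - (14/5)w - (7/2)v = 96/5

infinitely many solutions

Row-reduce:
R1 ← R1 / (2/3).
R2 ← R2 + 1/6·R1.
R3 ← R3 − 11/6·R1.
R4 ← R4 − 5/6·R1.
R5 ← R5 + 3·R1.
R2 ← R2 / (-19/24).
R1 ← R1 + 11/4·R2.
R3 ← R3 − 145/24·R2.
R4 ← R4 − 23/24·R2.
R5 ← R5 + 23/12·R2.
R3 ← R3 / (-34/285).
R1 ← R1 + 4/19·R3.
R2 ← R2 + 17/19·R3.
R4 ← R4 + 172/57·R3.
R5 ← R5 − 344/57·R3.
R4 ← R4 / (-8958/85).
R1 ← R1 + 708/85·R4.
R2 ← R2 + 321/10·R4.
R3 ← R3 + 1199/34·R4.
R5 ← R5 − 17916/85·R4.
Rank is 4 with 5 unknowns, leaving v free.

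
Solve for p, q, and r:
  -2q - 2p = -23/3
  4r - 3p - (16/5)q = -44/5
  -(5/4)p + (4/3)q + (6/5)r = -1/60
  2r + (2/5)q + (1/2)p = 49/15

Row-reduce the augmented matrix:
R1 ← R1 / (-2).
R2 ← R2 + 3·R1.
R3 ← R3 + 5/4·R1.
R4 ← R4 − 1/2·R1.
R2 ← R2 / (-1/5).
R1 ← R1 − 1·R2.
R3 ← R3 − 31/12·R2.
R4 ← R4 + 1/10·R2.
R3 ← R3 / (793/15).
R1 ← R1 − 20·R3.
R2 ← R2 + 20·R3.
R4 reduces to 0 = 0, so the extra equation is consistent.
Reading off the reduced rows gives p = 7/3, q = 3/2, r = 3/4.

p = 7/3, q = 3/2, r = 3/4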